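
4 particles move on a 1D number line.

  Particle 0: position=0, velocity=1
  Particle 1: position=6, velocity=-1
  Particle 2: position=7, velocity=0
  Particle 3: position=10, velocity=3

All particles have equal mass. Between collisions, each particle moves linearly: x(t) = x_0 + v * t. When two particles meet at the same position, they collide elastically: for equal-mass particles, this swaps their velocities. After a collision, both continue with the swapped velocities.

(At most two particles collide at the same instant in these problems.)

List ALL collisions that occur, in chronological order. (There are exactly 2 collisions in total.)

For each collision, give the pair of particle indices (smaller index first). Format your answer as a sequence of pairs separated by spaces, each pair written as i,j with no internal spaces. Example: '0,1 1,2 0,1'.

Collision at t=3: particles 0 and 1 swap velocities; positions: p0=3 p1=3 p2=7 p3=19; velocities now: v0=-1 v1=1 v2=0 v3=3
Collision at t=7: particles 1 and 2 swap velocities; positions: p0=-1 p1=7 p2=7 p3=31; velocities now: v0=-1 v1=0 v2=1 v3=3

Answer: 0,1 1,2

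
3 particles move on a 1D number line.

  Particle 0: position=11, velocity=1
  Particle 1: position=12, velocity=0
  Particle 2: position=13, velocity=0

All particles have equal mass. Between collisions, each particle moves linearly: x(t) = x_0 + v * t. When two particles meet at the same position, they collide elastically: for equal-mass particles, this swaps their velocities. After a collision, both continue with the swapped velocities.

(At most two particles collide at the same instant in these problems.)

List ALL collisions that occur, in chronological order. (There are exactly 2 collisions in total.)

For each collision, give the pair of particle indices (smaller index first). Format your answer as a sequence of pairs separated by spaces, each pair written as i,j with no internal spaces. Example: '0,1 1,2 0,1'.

Collision at t=1: particles 0 and 1 swap velocities; positions: p0=12 p1=12 p2=13; velocities now: v0=0 v1=1 v2=0
Collision at t=2: particles 1 and 2 swap velocities; positions: p0=12 p1=13 p2=13; velocities now: v0=0 v1=0 v2=1

Answer: 0,1 1,2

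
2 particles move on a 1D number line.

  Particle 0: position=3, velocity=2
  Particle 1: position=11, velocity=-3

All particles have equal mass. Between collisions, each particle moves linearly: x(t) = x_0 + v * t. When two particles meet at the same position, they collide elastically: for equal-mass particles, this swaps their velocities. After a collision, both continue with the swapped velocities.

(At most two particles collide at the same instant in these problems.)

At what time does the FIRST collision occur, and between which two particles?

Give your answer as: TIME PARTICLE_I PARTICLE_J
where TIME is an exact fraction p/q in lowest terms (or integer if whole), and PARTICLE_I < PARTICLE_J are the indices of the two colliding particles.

Pair (0,1): pos 3,11 vel 2,-3 -> gap=8, closing at 5/unit, collide at t=8/5
Earliest collision: t=8/5 between 0 and 1

Answer: 8/5 0 1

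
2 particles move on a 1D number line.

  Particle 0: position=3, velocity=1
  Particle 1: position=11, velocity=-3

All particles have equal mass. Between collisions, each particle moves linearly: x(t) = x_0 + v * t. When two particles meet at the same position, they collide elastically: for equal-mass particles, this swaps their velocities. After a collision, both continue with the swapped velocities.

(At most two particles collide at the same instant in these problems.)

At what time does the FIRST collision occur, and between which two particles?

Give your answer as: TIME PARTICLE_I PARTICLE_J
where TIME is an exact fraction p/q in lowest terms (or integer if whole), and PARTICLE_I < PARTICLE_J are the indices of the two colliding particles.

Pair (0,1): pos 3,11 vel 1,-3 -> gap=8, closing at 4/unit, collide at t=2
Earliest collision: t=2 between 0 and 1

Answer: 2 0 1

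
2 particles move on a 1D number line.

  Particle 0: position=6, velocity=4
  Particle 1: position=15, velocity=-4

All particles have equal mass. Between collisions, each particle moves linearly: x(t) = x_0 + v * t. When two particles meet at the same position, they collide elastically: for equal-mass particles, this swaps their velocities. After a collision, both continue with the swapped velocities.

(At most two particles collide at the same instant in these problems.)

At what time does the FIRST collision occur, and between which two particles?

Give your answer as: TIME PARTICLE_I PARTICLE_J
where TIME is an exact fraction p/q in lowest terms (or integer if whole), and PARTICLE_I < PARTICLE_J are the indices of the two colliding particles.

Answer: 9/8 0 1

Derivation:
Pair (0,1): pos 6,15 vel 4,-4 -> gap=9, closing at 8/unit, collide at t=9/8
Earliest collision: t=9/8 between 0 and 1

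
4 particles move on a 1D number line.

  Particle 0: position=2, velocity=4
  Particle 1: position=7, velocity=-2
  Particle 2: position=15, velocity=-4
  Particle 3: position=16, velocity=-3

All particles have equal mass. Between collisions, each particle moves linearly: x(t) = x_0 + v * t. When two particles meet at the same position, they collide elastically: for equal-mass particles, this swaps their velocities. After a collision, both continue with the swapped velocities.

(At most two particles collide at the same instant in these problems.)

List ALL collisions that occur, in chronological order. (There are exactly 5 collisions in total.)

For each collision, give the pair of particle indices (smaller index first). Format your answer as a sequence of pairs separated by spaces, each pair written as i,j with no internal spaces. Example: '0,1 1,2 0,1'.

Answer: 0,1 1,2 2,3 0,1 1,2

Derivation:
Collision at t=5/6: particles 0 and 1 swap velocities; positions: p0=16/3 p1=16/3 p2=35/3 p3=27/2; velocities now: v0=-2 v1=4 v2=-4 v3=-3
Collision at t=13/8: particles 1 and 2 swap velocities; positions: p0=15/4 p1=17/2 p2=17/2 p3=89/8; velocities now: v0=-2 v1=-4 v2=4 v3=-3
Collision at t=2: particles 2 and 3 swap velocities; positions: p0=3 p1=7 p2=10 p3=10; velocities now: v0=-2 v1=-4 v2=-3 v3=4
Collision at t=4: particles 0 and 1 swap velocities; positions: p0=-1 p1=-1 p2=4 p3=18; velocities now: v0=-4 v1=-2 v2=-3 v3=4
Collision at t=9: particles 1 and 2 swap velocities; positions: p0=-21 p1=-11 p2=-11 p3=38; velocities now: v0=-4 v1=-3 v2=-2 v3=4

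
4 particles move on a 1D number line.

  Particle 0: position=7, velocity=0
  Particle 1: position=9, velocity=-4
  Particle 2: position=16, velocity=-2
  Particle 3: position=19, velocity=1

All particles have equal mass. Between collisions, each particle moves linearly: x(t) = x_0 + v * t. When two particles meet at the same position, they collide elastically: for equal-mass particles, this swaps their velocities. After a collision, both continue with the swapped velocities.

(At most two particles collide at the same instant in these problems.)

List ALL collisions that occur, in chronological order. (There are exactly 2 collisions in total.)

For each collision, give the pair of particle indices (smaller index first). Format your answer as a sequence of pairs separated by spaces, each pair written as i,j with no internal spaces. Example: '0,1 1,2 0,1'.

Answer: 0,1 1,2

Derivation:
Collision at t=1/2: particles 0 and 1 swap velocities; positions: p0=7 p1=7 p2=15 p3=39/2; velocities now: v0=-4 v1=0 v2=-2 v3=1
Collision at t=9/2: particles 1 and 2 swap velocities; positions: p0=-9 p1=7 p2=7 p3=47/2; velocities now: v0=-4 v1=-2 v2=0 v3=1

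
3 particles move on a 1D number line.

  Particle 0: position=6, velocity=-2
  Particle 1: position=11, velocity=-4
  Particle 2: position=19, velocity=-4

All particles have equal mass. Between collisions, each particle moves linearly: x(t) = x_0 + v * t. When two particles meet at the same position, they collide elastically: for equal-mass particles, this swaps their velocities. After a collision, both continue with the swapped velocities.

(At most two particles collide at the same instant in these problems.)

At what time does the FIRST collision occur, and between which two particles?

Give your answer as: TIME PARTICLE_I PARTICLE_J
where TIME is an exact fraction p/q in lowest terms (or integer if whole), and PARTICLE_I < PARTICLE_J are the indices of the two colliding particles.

Answer: 5/2 0 1

Derivation:
Pair (0,1): pos 6,11 vel -2,-4 -> gap=5, closing at 2/unit, collide at t=5/2
Pair (1,2): pos 11,19 vel -4,-4 -> not approaching (rel speed 0 <= 0)
Earliest collision: t=5/2 between 0 and 1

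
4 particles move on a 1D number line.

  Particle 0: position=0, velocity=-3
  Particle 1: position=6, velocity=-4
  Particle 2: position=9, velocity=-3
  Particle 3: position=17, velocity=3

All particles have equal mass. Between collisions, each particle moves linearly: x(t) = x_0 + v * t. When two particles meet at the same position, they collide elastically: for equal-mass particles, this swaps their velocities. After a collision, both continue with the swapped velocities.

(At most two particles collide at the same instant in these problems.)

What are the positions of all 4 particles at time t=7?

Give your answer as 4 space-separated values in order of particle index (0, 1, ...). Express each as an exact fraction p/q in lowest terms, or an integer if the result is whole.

Collision at t=6: particles 0 and 1 swap velocities; positions: p0=-18 p1=-18 p2=-9 p3=35; velocities now: v0=-4 v1=-3 v2=-3 v3=3
Advance to t=7 (no further collisions before then); velocities: v0=-4 v1=-3 v2=-3 v3=3; positions = -22 -21 -12 38

Answer: -22 -21 -12 38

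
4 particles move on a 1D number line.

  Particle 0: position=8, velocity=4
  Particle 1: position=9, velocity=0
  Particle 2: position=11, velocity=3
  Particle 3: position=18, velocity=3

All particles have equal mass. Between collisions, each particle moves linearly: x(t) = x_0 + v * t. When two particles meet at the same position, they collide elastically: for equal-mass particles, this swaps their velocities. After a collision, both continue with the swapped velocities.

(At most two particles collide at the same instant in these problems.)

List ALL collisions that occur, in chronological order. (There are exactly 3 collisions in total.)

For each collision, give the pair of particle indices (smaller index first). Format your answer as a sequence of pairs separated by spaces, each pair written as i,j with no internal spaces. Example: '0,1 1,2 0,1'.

Answer: 0,1 1,2 2,3

Derivation:
Collision at t=1/4: particles 0 and 1 swap velocities; positions: p0=9 p1=9 p2=47/4 p3=75/4; velocities now: v0=0 v1=4 v2=3 v3=3
Collision at t=3: particles 1 and 2 swap velocities; positions: p0=9 p1=20 p2=20 p3=27; velocities now: v0=0 v1=3 v2=4 v3=3
Collision at t=10: particles 2 and 3 swap velocities; positions: p0=9 p1=41 p2=48 p3=48; velocities now: v0=0 v1=3 v2=3 v3=4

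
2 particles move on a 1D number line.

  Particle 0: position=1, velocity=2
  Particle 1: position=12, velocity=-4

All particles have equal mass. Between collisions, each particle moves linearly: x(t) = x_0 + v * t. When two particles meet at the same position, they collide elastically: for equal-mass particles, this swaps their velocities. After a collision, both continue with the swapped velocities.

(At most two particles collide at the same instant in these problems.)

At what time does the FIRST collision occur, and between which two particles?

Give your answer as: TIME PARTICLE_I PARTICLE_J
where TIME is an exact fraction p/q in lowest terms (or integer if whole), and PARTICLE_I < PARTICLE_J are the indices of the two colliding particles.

Answer: 11/6 0 1

Derivation:
Pair (0,1): pos 1,12 vel 2,-4 -> gap=11, closing at 6/unit, collide at t=11/6
Earliest collision: t=11/6 between 0 and 1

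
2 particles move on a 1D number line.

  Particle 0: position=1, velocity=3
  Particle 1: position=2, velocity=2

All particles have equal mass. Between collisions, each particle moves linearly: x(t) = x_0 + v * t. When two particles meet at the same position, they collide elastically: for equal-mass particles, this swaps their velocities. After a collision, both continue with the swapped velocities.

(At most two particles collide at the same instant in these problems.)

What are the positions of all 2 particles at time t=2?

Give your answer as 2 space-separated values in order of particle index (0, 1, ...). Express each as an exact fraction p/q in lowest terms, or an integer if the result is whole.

Collision at t=1: particles 0 and 1 swap velocities; positions: p0=4 p1=4; velocities now: v0=2 v1=3
Advance to t=2 (no further collisions before then); velocities: v0=2 v1=3; positions = 6 7

Answer: 6 7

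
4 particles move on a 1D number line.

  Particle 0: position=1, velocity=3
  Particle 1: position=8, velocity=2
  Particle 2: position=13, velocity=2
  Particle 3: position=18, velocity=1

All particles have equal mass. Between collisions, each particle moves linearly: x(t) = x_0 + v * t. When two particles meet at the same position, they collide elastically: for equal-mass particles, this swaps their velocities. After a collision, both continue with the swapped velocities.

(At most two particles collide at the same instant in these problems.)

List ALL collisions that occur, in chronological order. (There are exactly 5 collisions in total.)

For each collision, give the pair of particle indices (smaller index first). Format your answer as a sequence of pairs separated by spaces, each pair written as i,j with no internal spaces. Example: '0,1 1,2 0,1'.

Answer: 2,3 0,1 1,2 0,1 2,3

Derivation:
Collision at t=5: particles 2 and 3 swap velocities; positions: p0=16 p1=18 p2=23 p3=23; velocities now: v0=3 v1=2 v2=1 v3=2
Collision at t=7: particles 0 and 1 swap velocities; positions: p0=22 p1=22 p2=25 p3=27; velocities now: v0=2 v1=3 v2=1 v3=2
Collision at t=17/2: particles 1 and 2 swap velocities; positions: p0=25 p1=53/2 p2=53/2 p3=30; velocities now: v0=2 v1=1 v2=3 v3=2
Collision at t=10: particles 0 and 1 swap velocities; positions: p0=28 p1=28 p2=31 p3=33; velocities now: v0=1 v1=2 v2=3 v3=2
Collision at t=12: particles 2 and 3 swap velocities; positions: p0=30 p1=32 p2=37 p3=37; velocities now: v0=1 v1=2 v2=2 v3=3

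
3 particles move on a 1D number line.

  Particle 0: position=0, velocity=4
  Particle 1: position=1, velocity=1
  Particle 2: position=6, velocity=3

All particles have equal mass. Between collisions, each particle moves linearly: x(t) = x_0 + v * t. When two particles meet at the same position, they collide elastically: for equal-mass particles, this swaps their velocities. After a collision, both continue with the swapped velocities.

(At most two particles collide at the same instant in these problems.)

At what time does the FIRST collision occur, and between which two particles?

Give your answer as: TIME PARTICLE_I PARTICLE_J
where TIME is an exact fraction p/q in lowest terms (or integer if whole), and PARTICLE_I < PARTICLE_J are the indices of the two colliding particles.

Pair (0,1): pos 0,1 vel 4,1 -> gap=1, closing at 3/unit, collide at t=1/3
Pair (1,2): pos 1,6 vel 1,3 -> not approaching (rel speed -2 <= 0)
Earliest collision: t=1/3 between 0 and 1

Answer: 1/3 0 1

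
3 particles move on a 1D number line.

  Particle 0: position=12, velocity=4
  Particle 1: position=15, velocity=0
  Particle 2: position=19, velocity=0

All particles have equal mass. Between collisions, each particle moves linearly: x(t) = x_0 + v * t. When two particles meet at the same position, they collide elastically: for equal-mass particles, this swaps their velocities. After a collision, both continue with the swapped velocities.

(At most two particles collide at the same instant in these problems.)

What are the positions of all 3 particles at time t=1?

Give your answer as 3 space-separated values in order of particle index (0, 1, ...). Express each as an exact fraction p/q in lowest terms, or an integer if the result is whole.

Collision at t=3/4: particles 0 and 1 swap velocities; positions: p0=15 p1=15 p2=19; velocities now: v0=0 v1=4 v2=0
Advance to t=1 (no further collisions before then); velocities: v0=0 v1=4 v2=0; positions = 15 16 19

Answer: 15 16 19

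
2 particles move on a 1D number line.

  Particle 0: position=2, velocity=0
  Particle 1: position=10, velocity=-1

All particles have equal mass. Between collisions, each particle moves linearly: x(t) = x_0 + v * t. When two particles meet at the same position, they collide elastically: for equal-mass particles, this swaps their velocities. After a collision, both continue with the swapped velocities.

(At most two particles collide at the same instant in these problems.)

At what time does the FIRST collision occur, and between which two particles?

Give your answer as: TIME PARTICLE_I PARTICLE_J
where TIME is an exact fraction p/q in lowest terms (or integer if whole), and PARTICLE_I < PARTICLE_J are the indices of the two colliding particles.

Answer: 8 0 1

Derivation:
Pair (0,1): pos 2,10 vel 0,-1 -> gap=8, closing at 1/unit, collide at t=8
Earliest collision: t=8 between 0 and 1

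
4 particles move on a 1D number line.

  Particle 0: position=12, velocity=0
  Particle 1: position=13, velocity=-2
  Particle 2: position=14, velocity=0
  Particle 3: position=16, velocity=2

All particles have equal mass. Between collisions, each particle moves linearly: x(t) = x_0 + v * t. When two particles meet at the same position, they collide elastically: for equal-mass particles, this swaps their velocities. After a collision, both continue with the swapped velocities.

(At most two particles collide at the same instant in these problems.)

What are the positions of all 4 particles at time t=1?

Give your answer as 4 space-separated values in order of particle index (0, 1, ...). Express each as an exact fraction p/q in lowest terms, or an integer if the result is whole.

Collision at t=1/2: particles 0 and 1 swap velocities; positions: p0=12 p1=12 p2=14 p3=17; velocities now: v0=-2 v1=0 v2=0 v3=2
Advance to t=1 (no further collisions before then); velocities: v0=-2 v1=0 v2=0 v3=2; positions = 11 12 14 18

Answer: 11 12 14 18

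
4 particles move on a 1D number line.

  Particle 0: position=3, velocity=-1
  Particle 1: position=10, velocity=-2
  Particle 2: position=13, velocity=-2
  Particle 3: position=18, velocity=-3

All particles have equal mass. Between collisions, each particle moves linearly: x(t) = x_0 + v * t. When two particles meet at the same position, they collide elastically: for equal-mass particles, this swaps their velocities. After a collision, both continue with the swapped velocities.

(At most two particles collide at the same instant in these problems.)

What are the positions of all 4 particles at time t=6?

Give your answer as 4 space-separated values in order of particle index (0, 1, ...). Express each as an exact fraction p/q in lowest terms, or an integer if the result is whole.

Collision at t=5: particles 2 and 3 swap velocities; positions: p0=-2 p1=0 p2=3 p3=3; velocities now: v0=-1 v1=-2 v2=-3 v3=-2
Advance to t=6 (no further collisions before then); velocities: v0=-1 v1=-2 v2=-3 v3=-2; positions = -3 -2 0 1

Answer: -3 -2 0 1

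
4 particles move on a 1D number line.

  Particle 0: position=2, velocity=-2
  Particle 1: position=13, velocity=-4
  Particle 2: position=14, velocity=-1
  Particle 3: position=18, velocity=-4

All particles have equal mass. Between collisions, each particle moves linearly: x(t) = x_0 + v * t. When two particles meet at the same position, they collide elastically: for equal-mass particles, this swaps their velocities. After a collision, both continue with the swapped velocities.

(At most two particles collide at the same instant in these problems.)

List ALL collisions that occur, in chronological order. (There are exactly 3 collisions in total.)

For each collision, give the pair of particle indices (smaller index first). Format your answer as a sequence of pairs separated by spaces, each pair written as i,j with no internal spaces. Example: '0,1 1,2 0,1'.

Collision at t=4/3: particles 2 and 3 swap velocities; positions: p0=-2/3 p1=23/3 p2=38/3 p3=38/3; velocities now: v0=-2 v1=-4 v2=-4 v3=-1
Collision at t=11/2: particles 0 and 1 swap velocities; positions: p0=-9 p1=-9 p2=-4 p3=17/2; velocities now: v0=-4 v1=-2 v2=-4 v3=-1
Collision at t=8: particles 1 and 2 swap velocities; positions: p0=-19 p1=-14 p2=-14 p3=6; velocities now: v0=-4 v1=-4 v2=-2 v3=-1

Answer: 2,3 0,1 1,2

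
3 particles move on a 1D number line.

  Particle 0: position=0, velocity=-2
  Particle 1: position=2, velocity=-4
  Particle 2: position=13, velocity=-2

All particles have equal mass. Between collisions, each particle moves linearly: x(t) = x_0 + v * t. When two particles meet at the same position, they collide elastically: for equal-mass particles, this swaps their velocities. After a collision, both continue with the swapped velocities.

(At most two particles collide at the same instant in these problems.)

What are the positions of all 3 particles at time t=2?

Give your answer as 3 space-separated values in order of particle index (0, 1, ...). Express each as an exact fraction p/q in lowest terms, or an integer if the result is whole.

Collision at t=1: particles 0 and 1 swap velocities; positions: p0=-2 p1=-2 p2=11; velocities now: v0=-4 v1=-2 v2=-2
Advance to t=2 (no further collisions before then); velocities: v0=-4 v1=-2 v2=-2; positions = -6 -4 9

Answer: -6 -4 9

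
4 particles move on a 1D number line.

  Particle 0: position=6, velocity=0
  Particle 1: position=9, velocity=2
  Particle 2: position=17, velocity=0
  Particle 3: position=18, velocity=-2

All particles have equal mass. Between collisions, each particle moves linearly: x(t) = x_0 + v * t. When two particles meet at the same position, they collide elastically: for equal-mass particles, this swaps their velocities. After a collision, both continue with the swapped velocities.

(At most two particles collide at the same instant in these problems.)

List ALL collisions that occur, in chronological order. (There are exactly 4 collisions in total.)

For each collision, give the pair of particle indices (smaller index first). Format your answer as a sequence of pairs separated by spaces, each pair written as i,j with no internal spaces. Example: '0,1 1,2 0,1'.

Collision at t=1/2: particles 2 and 3 swap velocities; positions: p0=6 p1=10 p2=17 p3=17; velocities now: v0=0 v1=2 v2=-2 v3=0
Collision at t=9/4: particles 1 and 2 swap velocities; positions: p0=6 p1=27/2 p2=27/2 p3=17; velocities now: v0=0 v1=-2 v2=2 v3=0
Collision at t=4: particles 2 and 3 swap velocities; positions: p0=6 p1=10 p2=17 p3=17; velocities now: v0=0 v1=-2 v2=0 v3=2
Collision at t=6: particles 0 and 1 swap velocities; positions: p0=6 p1=6 p2=17 p3=21; velocities now: v0=-2 v1=0 v2=0 v3=2

Answer: 2,3 1,2 2,3 0,1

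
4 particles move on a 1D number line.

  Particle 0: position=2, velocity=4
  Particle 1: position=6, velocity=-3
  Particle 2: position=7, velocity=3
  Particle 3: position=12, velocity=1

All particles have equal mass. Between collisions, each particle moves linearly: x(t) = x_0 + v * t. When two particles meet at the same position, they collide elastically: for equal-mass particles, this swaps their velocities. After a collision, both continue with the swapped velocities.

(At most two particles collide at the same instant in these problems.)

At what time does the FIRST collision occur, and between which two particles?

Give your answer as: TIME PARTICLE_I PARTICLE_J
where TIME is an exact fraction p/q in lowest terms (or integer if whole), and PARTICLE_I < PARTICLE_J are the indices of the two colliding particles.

Answer: 4/7 0 1

Derivation:
Pair (0,1): pos 2,6 vel 4,-3 -> gap=4, closing at 7/unit, collide at t=4/7
Pair (1,2): pos 6,7 vel -3,3 -> not approaching (rel speed -6 <= 0)
Pair (2,3): pos 7,12 vel 3,1 -> gap=5, closing at 2/unit, collide at t=5/2
Earliest collision: t=4/7 between 0 and 1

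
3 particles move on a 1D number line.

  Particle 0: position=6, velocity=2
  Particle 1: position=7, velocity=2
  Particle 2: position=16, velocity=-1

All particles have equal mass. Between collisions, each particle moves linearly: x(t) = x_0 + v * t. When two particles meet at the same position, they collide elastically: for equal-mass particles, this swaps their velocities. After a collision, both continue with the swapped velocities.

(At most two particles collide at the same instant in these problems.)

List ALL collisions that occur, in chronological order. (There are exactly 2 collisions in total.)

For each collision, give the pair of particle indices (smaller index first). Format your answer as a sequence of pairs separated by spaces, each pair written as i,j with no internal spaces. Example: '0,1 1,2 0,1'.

Answer: 1,2 0,1

Derivation:
Collision at t=3: particles 1 and 2 swap velocities; positions: p0=12 p1=13 p2=13; velocities now: v0=2 v1=-1 v2=2
Collision at t=10/3: particles 0 and 1 swap velocities; positions: p0=38/3 p1=38/3 p2=41/3; velocities now: v0=-1 v1=2 v2=2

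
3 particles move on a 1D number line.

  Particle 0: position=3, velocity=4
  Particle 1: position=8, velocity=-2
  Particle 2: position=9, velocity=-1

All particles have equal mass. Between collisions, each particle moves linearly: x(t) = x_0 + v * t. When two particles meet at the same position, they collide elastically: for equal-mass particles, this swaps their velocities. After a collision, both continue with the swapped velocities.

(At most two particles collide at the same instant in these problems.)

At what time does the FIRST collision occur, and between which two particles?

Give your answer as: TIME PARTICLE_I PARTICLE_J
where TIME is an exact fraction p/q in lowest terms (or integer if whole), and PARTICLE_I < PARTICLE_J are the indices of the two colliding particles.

Answer: 5/6 0 1

Derivation:
Pair (0,1): pos 3,8 vel 4,-2 -> gap=5, closing at 6/unit, collide at t=5/6
Pair (1,2): pos 8,9 vel -2,-1 -> not approaching (rel speed -1 <= 0)
Earliest collision: t=5/6 between 0 and 1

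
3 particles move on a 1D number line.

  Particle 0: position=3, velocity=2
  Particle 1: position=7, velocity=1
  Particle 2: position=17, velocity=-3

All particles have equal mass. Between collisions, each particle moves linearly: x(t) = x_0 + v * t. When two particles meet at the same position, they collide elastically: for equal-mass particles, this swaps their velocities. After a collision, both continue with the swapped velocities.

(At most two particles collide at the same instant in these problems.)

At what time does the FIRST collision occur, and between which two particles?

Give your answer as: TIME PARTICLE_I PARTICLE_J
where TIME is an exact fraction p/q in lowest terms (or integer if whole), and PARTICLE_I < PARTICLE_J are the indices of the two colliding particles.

Pair (0,1): pos 3,7 vel 2,1 -> gap=4, closing at 1/unit, collide at t=4
Pair (1,2): pos 7,17 vel 1,-3 -> gap=10, closing at 4/unit, collide at t=5/2
Earliest collision: t=5/2 between 1 and 2

Answer: 5/2 1 2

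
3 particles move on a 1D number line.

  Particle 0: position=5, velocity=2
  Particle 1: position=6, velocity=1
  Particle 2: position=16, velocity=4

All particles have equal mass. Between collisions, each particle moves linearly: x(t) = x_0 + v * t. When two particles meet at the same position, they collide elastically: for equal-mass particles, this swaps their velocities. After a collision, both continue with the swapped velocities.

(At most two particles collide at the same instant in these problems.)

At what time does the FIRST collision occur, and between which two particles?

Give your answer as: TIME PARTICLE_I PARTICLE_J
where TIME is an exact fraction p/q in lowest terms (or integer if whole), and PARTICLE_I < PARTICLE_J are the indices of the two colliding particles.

Answer: 1 0 1

Derivation:
Pair (0,1): pos 5,6 vel 2,1 -> gap=1, closing at 1/unit, collide at t=1
Pair (1,2): pos 6,16 vel 1,4 -> not approaching (rel speed -3 <= 0)
Earliest collision: t=1 between 0 and 1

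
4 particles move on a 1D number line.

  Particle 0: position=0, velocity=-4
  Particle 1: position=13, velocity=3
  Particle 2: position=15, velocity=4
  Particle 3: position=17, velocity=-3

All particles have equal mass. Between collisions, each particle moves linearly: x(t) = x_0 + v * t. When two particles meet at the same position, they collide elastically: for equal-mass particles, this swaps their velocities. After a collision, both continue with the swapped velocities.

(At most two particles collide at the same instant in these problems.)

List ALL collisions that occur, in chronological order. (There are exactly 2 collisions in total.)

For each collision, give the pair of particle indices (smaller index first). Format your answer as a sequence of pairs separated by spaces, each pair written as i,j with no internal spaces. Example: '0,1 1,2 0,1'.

Answer: 2,3 1,2

Derivation:
Collision at t=2/7: particles 2 and 3 swap velocities; positions: p0=-8/7 p1=97/7 p2=113/7 p3=113/7; velocities now: v0=-4 v1=3 v2=-3 v3=4
Collision at t=2/3: particles 1 and 2 swap velocities; positions: p0=-8/3 p1=15 p2=15 p3=53/3; velocities now: v0=-4 v1=-3 v2=3 v3=4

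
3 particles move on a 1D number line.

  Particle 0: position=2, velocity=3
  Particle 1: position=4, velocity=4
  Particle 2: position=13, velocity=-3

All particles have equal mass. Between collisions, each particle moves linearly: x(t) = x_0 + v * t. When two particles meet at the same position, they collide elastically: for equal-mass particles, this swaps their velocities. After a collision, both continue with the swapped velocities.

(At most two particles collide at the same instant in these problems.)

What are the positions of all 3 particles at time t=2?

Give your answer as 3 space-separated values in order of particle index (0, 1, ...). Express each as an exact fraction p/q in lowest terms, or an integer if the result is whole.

Collision at t=9/7: particles 1 and 2 swap velocities; positions: p0=41/7 p1=64/7 p2=64/7; velocities now: v0=3 v1=-3 v2=4
Collision at t=11/6: particles 0 and 1 swap velocities; positions: p0=15/2 p1=15/2 p2=34/3; velocities now: v0=-3 v1=3 v2=4
Advance to t=2 (no further collisions before then); velocities: v0=-3 v1=3 v2=4; positions = 7 8 12

Answer: 7 8 12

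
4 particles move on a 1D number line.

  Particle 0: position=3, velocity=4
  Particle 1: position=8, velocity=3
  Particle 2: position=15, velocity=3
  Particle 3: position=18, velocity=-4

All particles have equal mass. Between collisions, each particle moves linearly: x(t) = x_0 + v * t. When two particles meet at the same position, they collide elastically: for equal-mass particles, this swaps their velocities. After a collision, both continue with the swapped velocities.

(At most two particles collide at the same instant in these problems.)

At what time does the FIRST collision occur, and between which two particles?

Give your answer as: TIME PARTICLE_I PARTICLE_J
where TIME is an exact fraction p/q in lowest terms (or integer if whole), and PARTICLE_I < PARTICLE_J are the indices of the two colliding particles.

Pair (0,1): pos 3,8 vel 4,3 -> gap=5, closing at 1/unit, collide at t=5
Pair (1,2): pos 8,15 vel 3,3 -> not approaching (rel speed 0 <= 0)
Pair (2,3): pos 15,18 vel 3,-4 -> gap=3, closing at 7/unit, collide at t=3/7
Earliest collision: t=3/7 between 2 and 3

Answer: 3/7 2 3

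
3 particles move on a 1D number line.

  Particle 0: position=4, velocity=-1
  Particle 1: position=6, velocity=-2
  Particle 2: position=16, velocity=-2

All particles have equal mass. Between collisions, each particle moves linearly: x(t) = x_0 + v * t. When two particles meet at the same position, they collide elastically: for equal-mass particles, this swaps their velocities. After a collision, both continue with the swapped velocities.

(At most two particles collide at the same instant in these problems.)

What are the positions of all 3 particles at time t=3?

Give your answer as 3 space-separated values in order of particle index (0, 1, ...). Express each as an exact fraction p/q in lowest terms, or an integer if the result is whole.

Answer: 0 1 10

Derivation:
Collision at t=2: particles 0 and 1 swap velocities; positions: p0=2 p1=2 p2=12; velocities now: v0=-2 v1=-1 v2=-2
Advance to t=3 (no further collisions before then); velocities: v0=-2 v1=-1 v2=-2; positions = 0 1 10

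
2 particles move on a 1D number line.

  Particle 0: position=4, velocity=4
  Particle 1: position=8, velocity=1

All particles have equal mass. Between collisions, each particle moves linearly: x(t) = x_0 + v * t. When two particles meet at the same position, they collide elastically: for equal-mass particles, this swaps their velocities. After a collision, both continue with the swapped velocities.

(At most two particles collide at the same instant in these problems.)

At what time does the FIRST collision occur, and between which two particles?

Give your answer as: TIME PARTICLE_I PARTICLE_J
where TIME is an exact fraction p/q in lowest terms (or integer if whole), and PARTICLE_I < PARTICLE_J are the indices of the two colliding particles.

Answer: 4/3 0 1

Derivation:
Pair (0,1): pos 4,8 vel 4,1 -> gap=4, closing at 3/unit, collide at t=4/3
Earliest collision: t=4/3 between 0 and 1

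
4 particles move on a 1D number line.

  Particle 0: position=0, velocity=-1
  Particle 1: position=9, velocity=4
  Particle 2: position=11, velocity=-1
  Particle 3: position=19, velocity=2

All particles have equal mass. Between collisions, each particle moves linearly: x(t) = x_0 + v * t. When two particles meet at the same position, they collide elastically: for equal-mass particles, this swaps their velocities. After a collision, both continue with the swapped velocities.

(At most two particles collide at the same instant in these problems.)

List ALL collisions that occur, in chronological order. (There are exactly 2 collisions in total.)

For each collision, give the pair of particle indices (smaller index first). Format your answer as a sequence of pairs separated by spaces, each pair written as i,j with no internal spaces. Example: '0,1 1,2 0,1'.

Collision at t=2/5: particles 1 and 2 swap velocities; positions: p0=-2/5 p1=53/5 p2=53/5 p3=99/5; velocities now: v0=-1 v1=-1 v2=4 v3=2
Collision at t=5: particles 2 and 3 swap velocities; positions: p0=-5 p1=6 p2=29 p3=29; velocities now: v0=-1 v1=-1 v2=2 v3=4

Answer: 1,2 2,3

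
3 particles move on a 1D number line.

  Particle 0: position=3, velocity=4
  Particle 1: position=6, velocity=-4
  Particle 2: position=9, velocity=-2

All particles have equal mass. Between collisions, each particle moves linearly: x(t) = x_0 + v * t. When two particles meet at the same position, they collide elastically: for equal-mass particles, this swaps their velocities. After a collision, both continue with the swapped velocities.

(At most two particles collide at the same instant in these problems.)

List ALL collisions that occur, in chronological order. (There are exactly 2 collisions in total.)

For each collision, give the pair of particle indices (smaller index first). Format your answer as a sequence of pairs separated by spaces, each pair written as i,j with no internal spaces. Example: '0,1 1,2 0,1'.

Answer: 0,1 1,2

Derivation:
Collision at t=3/8: particles 0 and 1 swap velocities; positions: p0=9/2 p1=9/2 p2=33/4; velocities now: v0=-4 v1=4 v2=-2
Collision at t=1: particles 1 and 2 swap velocities; positions: p0=2 p1=7 p2=7; velocities now: v0=-4 v1=-2 v2=4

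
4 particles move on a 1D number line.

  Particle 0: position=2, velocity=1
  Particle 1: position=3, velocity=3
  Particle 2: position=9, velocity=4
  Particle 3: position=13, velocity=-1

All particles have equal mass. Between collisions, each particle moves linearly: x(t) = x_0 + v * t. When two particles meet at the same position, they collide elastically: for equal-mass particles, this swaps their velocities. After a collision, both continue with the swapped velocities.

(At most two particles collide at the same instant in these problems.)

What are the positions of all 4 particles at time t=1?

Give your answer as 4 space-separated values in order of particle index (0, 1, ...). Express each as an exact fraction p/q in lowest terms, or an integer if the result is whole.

Collision at t=4/5: particles 2 and 3 swap velocities; positions: p0=14/5 p1=27/5 p2=61/5 p3=61/5; velocities now: v0=1 v1=3 v2=-1 v3=4
Advance to t=1 (no further collisions before then); velocities: v0=1 v1=3 v2=-1 v3=4; positions = 3 6 12 13

Answer: 3 6 12 13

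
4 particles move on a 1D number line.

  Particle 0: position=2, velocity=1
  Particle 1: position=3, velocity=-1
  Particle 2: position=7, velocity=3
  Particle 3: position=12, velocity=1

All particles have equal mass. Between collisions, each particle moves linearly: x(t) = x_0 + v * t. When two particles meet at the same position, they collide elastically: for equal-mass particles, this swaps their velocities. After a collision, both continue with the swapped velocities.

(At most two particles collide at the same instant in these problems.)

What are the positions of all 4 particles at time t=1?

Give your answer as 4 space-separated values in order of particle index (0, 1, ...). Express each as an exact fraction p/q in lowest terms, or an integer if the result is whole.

Answer: 2 3 10 13

Derivation:
Collision at t=1/2: particles 0 and 1 swap velocities; positions: p0=5/2 p1=5/2 p2=17/2 p3=25/2; velocities now: v0=-1 v1=1 v2=3 v3=1
Advance to t=1 (no further collisions before then); velocities: v0=-1 v1=1 v2=3 v3=1; positions = 2 3 10 13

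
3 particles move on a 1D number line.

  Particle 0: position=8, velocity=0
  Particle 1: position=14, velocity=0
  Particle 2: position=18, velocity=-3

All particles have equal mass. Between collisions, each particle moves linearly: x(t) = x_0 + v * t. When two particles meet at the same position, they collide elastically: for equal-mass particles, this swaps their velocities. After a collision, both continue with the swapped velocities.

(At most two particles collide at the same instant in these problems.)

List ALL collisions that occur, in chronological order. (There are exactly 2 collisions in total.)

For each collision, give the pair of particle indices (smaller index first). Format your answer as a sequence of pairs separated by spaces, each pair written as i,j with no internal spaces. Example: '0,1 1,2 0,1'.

Collision at t=4/3: particles 1 and 2 swap velocities; positions: p0=8 p1=14 p2=14; velocities now: v0=0 v1=-3 v2=0
Collision at t=10/3: particles 0 and 1 swap velocities; positions: p0=8 p1=8 p2=14; velocities now: v0=-3 v1=0 v2=0

Answer: 1,2 0,1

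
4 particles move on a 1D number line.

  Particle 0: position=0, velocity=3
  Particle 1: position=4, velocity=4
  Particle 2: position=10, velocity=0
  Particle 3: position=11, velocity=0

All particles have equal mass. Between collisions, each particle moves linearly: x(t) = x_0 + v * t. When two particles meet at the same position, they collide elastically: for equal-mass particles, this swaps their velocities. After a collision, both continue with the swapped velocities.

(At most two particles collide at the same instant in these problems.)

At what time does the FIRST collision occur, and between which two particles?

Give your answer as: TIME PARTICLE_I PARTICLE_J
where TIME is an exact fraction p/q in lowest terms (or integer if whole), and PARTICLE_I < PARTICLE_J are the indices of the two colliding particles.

Pair (0,1): pos 0,4 vel 3,4 -> not approaching (rel speed -1 <= 0)
Pair (1,2): pos 4,10 vel 4,0 -> gap=6, closing at 4/unit, collide at t=3/2
Pair (2,3): pos 10,11 vel 0,0 -> not approaching (rel speed 0 <= 0)
Earliest collision: t=3/2 between 1 and 2

Answer: 3/2 1 2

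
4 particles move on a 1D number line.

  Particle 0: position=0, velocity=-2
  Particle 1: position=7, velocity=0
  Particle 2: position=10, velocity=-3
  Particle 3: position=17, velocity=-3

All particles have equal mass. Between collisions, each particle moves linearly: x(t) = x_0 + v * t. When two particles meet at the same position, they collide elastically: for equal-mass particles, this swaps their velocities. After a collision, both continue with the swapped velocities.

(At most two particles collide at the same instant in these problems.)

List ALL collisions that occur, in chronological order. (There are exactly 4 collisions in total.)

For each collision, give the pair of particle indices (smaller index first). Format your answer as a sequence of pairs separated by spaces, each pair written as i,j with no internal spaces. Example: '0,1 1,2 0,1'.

Collision at t=1: particles 1 and 2 swap velocities; positions: p0=-2 p1=7 p2=7 p3=14; velocities now: v0=-2 v1=-3 v2=0 v3=-3
Collision at t=10/3: particles 2 and 3 swap velocities; positions: p0=-20/3 p1=0 p2=7 p3=7; velocities now: v0=-2 v1=-3 v2=-3 v3=0
Collision at t=10: particles 0 and 1 swap velocities; positions: p0=-20 p1=-20 p2=-13 p3=7; velocities now: v0=-3 v1=-2 v2=-3 v3=0
Collision at t=17: particles 1 and 2 swap velocities; positions: p0=-41 p1=-34 p2=-34 p3=7; velocities now: v0=-3 v1=-3 v2=-2 v3=0

Answer: 1,2 2,3 0,1 1,2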